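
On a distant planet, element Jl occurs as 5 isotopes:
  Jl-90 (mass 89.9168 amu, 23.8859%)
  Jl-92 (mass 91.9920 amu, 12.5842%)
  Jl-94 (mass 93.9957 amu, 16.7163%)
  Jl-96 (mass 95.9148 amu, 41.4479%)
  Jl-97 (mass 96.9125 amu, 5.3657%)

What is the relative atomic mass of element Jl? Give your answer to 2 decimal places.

93.72 amu

The abundance-weighted mean is 0.238859 × 89.9168 + 0.125842 × 91.9920 + 0.167163 × 93.9957 + 0.414479 × 95.9148 + 0.053657 × 96.9125
= 21.47744 + 11.57646 + 15.71260 + 39.75467 + 5.20003 = 93.72120 amu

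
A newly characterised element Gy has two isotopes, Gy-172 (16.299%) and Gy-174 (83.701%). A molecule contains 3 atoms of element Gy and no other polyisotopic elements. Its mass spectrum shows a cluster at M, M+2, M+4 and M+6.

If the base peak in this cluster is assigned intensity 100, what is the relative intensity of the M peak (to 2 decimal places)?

0.74

Term probabilities: M 0.0043, M+2 0.0667, M+4 0.3426, M+6 0.5864. Base peak = M+6.
P(M+6) = C(3,3) × 0.16299^0 × 0.83701^3 = 1 × 1.0000 × 0.58639727 = 0.586397 (base)
P(M) = C(3,0) × 0.16299^3 × 0.83701^0 = 1 × 0.00432995 × 1.0000 = 0.004330
Relative intensity = 0.004330 / 0.586397 × 100 = 0.74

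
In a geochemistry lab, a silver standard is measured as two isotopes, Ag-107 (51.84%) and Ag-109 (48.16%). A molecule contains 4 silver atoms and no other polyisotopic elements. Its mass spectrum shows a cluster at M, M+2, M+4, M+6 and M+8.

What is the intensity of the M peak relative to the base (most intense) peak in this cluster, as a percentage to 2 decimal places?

19.31%

Binomial terms of (0.5184 + 0.4816)^4: M 0.0722, M+2 0.2684, M+4 0.3740, M+6 0.2316, M+8 0.0538 → M+4 is the base peak.
P(M+4) = C(4,2) × 0.5184^2 × 0.4816^2 = 6 × 0.26873856 × 0.23193856 = 0.373985 (base)
P(M) = C(4,0) × 0.5184^4 × 0.4816^0 = 1 × 0.07222041 × 1.0000 = 0.072220
Relative intensity = 0.072220 / 0.373985 × 100 = 19.31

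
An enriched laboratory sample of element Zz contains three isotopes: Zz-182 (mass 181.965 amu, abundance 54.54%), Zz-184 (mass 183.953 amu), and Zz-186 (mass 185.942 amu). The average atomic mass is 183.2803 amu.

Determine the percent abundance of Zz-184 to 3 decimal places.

24.768%

Let x and y be the fractions of Zz-184 and Zz-186. Then x + y = 1 − 0.5454 = 0.4546 and 183.953x + 185.942y = 183.2803 − 0.5454×181.965 = 84.036589.
Substituting: 183.953x + 185.942(0.4546 − x) = 84.036589
(183.953 − 185.942)x = -0.4926442  ⇒  x = 0.24768, y = 0.20692
Zz-184: 24.768%, Zz-186: 20.692%.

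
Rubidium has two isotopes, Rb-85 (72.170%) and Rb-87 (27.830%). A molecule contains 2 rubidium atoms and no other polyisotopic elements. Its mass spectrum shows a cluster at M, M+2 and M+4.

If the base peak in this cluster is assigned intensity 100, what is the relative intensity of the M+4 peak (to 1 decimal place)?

14.9

Term probabilities: M 0.5209, M+2 0.4017, M+4 0.0775. Base peak = M.
P(M) = C(2,0) × 0.72170^2 × 0.27830^0 = 1 × 0.52085089 × 1.0000 = 0.520851 (base)
P(M+4) = C(2,2) × 0.72170^0 × 0.27830^2 = 1 × 1.0000 × 0.07745089 = 0.077451
Relative intensity = 0.077451 / 0.520851 × 100 = 14.9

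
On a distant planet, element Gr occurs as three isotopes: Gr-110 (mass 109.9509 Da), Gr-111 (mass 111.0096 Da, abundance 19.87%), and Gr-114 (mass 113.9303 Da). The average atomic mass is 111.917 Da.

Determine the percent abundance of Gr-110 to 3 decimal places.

The remaining 80.13% is split between Gr-110 (fraction x) and Gr-114 (fraction 0.8013 − x).
Substituting: 109.9509x + 113.9303(0.8013 − x) = 89.85939248
(109.9509 − 113.9303)x = -1.43295691  ⇒  x = 0.36009, y = 0.44121
Gr-110: 36.009%, Gr-114: 44.121%.

36.009%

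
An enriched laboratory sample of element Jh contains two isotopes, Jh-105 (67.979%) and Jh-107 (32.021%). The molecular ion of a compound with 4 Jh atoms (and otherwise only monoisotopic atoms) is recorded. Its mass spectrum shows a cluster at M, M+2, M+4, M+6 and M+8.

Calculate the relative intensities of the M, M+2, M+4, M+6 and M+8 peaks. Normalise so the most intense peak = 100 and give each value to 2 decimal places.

53.07 : 100.00 : 70.66 : 22.19 : 2.61

Expanding (0.67979 + 0.32021)^4:
P(M) = 0.67979^4 = 0.213550
P(M+2) = 4 × 0.67979^3 × 0.32021^1 = 0.402364
P(M+4) = 6 × 0.67979^2 × 0.32021^2 = 0.284296
P(M+6) = 4 × 0.67979^1 × 0.32021^3 = 0.089277
P(M+8) = 0.32021^4 = 0.010513
The M+2 peak is largest (0.402364); scaling to 100 gives 53.07 : 100.00 : 70.66 : 22.19 : 2.61.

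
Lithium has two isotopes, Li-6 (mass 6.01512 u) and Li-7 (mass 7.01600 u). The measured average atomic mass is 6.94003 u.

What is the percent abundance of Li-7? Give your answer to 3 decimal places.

Let x be the fractional abundance of Li-6; then Li-7 has abundance 1 − x.
6.01512·x + 7.01600·(1 − x) = 6.94003
(6.01512 − 7.01600)·x = 6.94003 − 7.01600
x = -0.07597 / -1.00088 = 0.07590 → 7.590% Li-6, 92.410% Li-7.

92.410%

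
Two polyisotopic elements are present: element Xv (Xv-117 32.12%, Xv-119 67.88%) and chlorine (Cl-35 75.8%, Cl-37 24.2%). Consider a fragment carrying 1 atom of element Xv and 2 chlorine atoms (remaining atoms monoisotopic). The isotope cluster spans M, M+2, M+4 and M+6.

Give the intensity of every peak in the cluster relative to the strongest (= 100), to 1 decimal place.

Element Xv pattern (n=1): 0.3212 : 0.6788
Chlorine pattern (n=2): 0.574564 : 0.366872 : 0.058564
Convolve the two distributions (both contribute in 2-u steps):
  M: 0.3212×0.574564 = 0.184550
  M+2: 0.3212×0.366872 + 0.6788×0.574564 = 0.507853
  M+4: 0.3212×0.058564 + 0.6788×0.366872 = 0.267843
  M+6: 0.6788×0.058564 = 0.039753
Scale to base peak (0.507853) = 100: 36.3 : 100.0 : 52.7 : 7.8

36.3 : 100.0 : 52.7 : 7.8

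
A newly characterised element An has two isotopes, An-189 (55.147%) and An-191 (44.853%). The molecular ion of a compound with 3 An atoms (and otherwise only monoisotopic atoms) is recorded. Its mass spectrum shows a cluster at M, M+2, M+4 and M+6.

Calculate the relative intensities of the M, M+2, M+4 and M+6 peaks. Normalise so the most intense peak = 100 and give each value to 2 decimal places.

Expanding (0.55147 + 0.44853)^3:
P(M) = 0.55147^3 = 0.167713
P(M+2) = 3 × 0.55147^2 × 0.44853^1 = 0.409220
P(M+4) = 3 × 0.55147^1 × 0.44853^2 = 0.332833
P(M+6) = 0.44853^3 = 0.090235
The M+2 peak is largest (0.409220); scaling to 100 gives 40.98 : 100.00 : 81.33 : 22.05.

40.98 : 100.00 : 81.33 : 22.05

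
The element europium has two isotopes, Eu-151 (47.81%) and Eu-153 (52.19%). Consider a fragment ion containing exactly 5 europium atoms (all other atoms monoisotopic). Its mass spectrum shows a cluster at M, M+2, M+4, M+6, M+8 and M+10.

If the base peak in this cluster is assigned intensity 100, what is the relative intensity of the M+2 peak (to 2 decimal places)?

41.96

Binomial terms of (0.4781 + 0.5219)^5: M 0.0250, M+2 0.1363, M+4 0.2977, M+6 0.3249, M+8 0.1774, M+10 0.0387 → M+6 is the base peak.
P(M+6) = C(5,3) × 0.4781^2 × 0.5219^3 = 10 × 0.22857961 × 0.14215492 = 0.324937 (base)
P(M+2) = C(5,1) × 0.4781^4 × 0.5219^1 = 5 × 0.05224864 × 0.5219 = 0.136343
Relative intensity = 0.136343 / 0.324937 × 100 = 41.96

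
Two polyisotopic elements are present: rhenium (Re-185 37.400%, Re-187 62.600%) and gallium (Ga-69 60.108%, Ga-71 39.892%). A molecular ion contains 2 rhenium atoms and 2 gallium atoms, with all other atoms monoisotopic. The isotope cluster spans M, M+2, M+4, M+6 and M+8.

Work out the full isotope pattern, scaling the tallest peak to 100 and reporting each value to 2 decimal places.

13.01 : 60.83 : 100.00 : 67.57 : 16.06

Rhenium pattern (n=2): 0.139876 : 0.468248 : 0.391876
Gallium pattern (n=2): 0.36129717 : 0.47956567 : 0.15913717
Convolve the two distributions (both contribute in 2-u steps):
  M: 0.139876×0.36129717 = 0.050537
  M+2: 0.139876×0.47956567 + 0.468248×0.36129717 = 0.236256
  M+4: 0.139876×0.15913717 + 0.468248×0.47956567 + 0.391876×0.36129717 = 0.388399
  M+6: 0.468248×0.15913717 + 0.391876×0.47956567 = 0.262446
  M+8: 0.391876×0.15913717 = 0.062362
Scale to base peak (0.388399) = 100: 13.01 : 60.83 : 100.00 : 67.57 : 16.06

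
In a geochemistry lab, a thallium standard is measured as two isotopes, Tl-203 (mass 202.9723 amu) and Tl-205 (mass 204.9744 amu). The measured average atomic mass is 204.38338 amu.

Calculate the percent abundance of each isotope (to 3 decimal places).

Writing the weighted mean with unknown fraction x of Tl-203:
202.9723·x + 204.9744·(1 − x) = 204.38338
(202.9723 − 204.9744)·x = 204.38338 − 204.9744
x = -0.59102 / -2.0021 = 0.29520 → 29.520% Tl-203, 70.480% Tl-205.

Tl-203: 29.520%, Tl-205: 70.480%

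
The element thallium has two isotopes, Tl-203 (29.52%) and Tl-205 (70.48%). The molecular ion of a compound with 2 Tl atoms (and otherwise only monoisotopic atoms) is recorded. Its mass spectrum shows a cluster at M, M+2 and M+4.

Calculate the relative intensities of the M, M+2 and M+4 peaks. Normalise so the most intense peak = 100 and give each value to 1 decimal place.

The 2 Tl atoms are independent, so intensities follow the terms of (0.2952 + 0.7048)^2.
P(M) = 0.2952^2 = 0.087143
P(M+2) = 2 × 0.2952^1 × 0.7048^1 = 0.416114
P(M+4) = 0.7048^2 = 0.496743
The M+4 peak is largest (0.496743); scaling to 100 gives 17.5 : 83.8 : 100.0.

17.5 : 83.8 : 100.0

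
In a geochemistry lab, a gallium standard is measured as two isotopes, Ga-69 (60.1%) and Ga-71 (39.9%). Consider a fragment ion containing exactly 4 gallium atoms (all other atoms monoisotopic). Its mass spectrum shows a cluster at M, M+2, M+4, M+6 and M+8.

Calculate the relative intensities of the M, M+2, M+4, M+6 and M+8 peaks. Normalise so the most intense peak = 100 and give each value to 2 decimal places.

Each Ga atom is independently Ga-69 (p = 0.601) or Ga-71 (q = 0.399); the cluster is the binomial expansion (p + q)^4.
P(M) = 0.601^4 = 0.130466
P(M+2) = 4 × 0.601^3 × 0.399^1 = 0.346463
P(M+4) = 6 × 0.601^2 × 0.399^2 = 0.345021
P(M+6) = 4 × 0.601^1 × 0.399^3 = 0.152705
P(M+8) = 0.399^4 = 0.025345
The M+2 peak is largest (0.346463); scaling to 100 gives 37.66 : 100.00 : 99.58 : 44.08 : 7.32.

37.66 : 100.00 : 99.58 : 44.08 : 7.32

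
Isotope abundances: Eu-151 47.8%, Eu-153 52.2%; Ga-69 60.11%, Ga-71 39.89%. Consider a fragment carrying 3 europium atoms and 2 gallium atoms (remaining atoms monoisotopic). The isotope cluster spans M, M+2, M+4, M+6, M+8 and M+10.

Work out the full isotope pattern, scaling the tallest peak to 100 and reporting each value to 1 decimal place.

12.0 : 55.0 : 100.0 : 89.6 : 39.5 : 6.9

Europium pattern (n=3): 0.10921535 : 0.35780594 : 0.39074206 : 0.14223665
Gallium pattern (n=2): 0.36132121 : 0.47955758 : 0.15912121
Convolve the two distributions (both contribute in 2-u steps):
  M: 0.10921535×0.36132121 = 0.039462
  M+2: 0.10921535×0.47955758 + 0.35780594×0.36132121 = 0.181658
  M+4: 0.10921535×0.15912121 + 0.35780594×0.47955758 + 0.39074206×0.36132121 = 0.330150
  M+6: 0.35780594×0.15912121 + 0.39074206×0.47955758 + 0.14223665×0.36132121 = 0.295711
  M+8: 0.39074206×0.15912121 + 0.14223665×0.47955758 = 0.130386
  M+10: 0.14223665×0.15912121 = 0.022633
Scale to base peak (0.330150) = 100: 12.0 : 55.0 : 100.0 : 89.6 : 39.5 : 6.9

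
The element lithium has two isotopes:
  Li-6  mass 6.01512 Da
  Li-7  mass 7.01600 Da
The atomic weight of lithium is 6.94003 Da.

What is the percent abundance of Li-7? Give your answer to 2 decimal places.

92.41%

Let x be the fractional abundance of Li-6; then Li-7 has abundance 1 − x.
6.01512·x + 7.01600·(1 − x) = 6.94003
(6.01512 − 7.01600)·x = 6.94003 − 7.01600
x = -0.07597 / -1.00088 = 0.07590 → 7.59% Li-6, 92.41% Li-7.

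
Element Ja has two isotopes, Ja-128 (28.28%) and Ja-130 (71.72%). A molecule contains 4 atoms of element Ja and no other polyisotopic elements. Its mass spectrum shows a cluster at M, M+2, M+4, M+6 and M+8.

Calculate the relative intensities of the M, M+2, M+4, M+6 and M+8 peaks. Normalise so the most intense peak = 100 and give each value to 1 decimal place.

1.5 : 15.5 : 59.1 : 100.0 : 63.4

The 4 Ja atoms are independent, so intensities follow the terms of (0.2828 + 0.7172)^4.
P(M) = 0.2828^4 = 0.006396
P(M+2) = 4 × 0.2828^3 × 0.7172^1 = 0.064884
P(M+4) = 6 × 0.2828^2 × 0.7172^2 = 0.246826
P(M+6) = 4 × 0.2828^1 × 0.7172^3 = 0.417311
P(M+8) = 0.7172^4 = 0.264583
The M+6 peak is largest (0.417311); scaling to 100 gives 1.5 : 15.5 : 59.1 : 100.0 : 63.4.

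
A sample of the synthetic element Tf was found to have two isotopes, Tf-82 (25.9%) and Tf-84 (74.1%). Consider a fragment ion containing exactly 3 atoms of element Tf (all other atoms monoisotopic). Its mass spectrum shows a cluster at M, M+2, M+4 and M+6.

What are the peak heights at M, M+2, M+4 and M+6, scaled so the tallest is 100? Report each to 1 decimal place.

4.1 : 35.0 : 100.0 : 95.4

Each Tf atom is independently Tf-82 (p = 0.259) or Tf-84 (q = 0.741); the cluster is the binomial expansion (p + q)^3.
P(M) = 0.259^3 = 0.017374
P(M+2) = 3 × 0.259^2 × 0.741^1 = 0.149121
P(M+4) = 3 × 0.259^1 × 0.741^2 = 0.426636
P(M+6) = 0.741^3 = 0.406869
The M+4 peak is largest (0.426636); scaling to 100 gives 4.1 : 35.0 : 100.0 : 95.4.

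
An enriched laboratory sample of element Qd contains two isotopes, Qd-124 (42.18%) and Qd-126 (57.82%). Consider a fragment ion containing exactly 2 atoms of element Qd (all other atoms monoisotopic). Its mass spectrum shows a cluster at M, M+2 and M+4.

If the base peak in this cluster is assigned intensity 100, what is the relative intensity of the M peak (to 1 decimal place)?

(0.4218 + 0.5782)^2 gives M 0.1779, M+2 0.4878, M+4 0.3343; the largest is M+2.
P(M+2) = C(2,1) × 0.4218^1 × 0.5782^1 = 2 × 0.4218 × 0.5782 = 0.487770 (base)
P(M) = C(2,0) × 0.4218^2 × 0.5782^0 = 1 × 0.17791524 × 1.0000 = 0.177915
Relative intensity = 0.177915 / 0.487770 × 100 = 36.5

36.5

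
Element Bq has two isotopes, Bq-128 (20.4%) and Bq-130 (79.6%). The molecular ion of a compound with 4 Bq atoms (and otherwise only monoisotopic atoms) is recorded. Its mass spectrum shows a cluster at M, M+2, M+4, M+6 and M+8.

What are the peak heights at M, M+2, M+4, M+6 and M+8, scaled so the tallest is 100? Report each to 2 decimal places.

0.42 : 6.57 : 38.44 : 100.00 : 97.55

Each Bq atom is independently Bq-128 (p = 0.204) or Bq-130 (q = 0.796); the cluster is the binomial expansion (p + q)^4.
P(M) = 0.204^4 = 0.001732
P(M+2) = 4 × 0.204^3 × 0.796^1 = 0.027031
P(M+4) = 6 × 0.204^2 × 0.796^2 = 0.158211
P(M+6) = 4 × 0.204^1 × 0.796^3 = 0.411556
P(M+8) = 0.796^4 = 0.401469
The M+6 peak is largest (0.411556); scaling to 100 gives 0.42 : 6.57 : 38.44 : 100.00 : 97.55.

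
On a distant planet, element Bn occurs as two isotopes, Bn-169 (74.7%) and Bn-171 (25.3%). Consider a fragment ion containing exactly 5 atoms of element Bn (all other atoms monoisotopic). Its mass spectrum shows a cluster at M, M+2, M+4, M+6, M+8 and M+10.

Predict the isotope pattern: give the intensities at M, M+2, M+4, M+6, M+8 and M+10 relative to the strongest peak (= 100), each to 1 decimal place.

Each Bn atom is independently Bn-169 (p = 0.747) or Bn-171 (q = 0.253); the cluster is the binomial expansion (p + q)^5.
P(M) = 0.747^5 = 0.232596
P(M+2) = 5 × 0.747^4 × 0.253^1 = 0.393888
P(M+4) = 10 × 0.747^3 × 0.253^2 = 0.266810
P(M+6) = 10 × 0.747^2 × 0.253^3 = 0.090366
P(M+8) = 5 × 0.747^1 × 0.253^4 = 0.015303
P(M+10) = 0.253^5 = 0.001037
The M+2 peak is largest (0.393888); scaling to 100 gives 59.1 : 100.0 : 67.7 : 22.9 : 3.9 : 0.3.

59.1 : 100.0 : 67.7 : 22.9 : 3.9 : 0.3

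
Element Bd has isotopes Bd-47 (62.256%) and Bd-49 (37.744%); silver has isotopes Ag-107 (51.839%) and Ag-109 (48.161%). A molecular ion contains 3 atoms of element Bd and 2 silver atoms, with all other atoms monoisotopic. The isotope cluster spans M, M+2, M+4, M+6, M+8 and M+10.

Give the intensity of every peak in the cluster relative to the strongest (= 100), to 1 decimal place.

Element Bd pattern (n=3): 0.2412924 : 0.43886567 : 0.26607147 : 0.05377046
Silver pattern (n=2): 0.26872819 : 0.49932362 : 0.23194819
Convolve the two distributions (both contribute in 2-u steps):
  M: 0.2412924×0.26872819 = 0.064842
  M+2: 0.2412924×0.49932362 + 0.43886567×0.26872819 = 0.238419
  M+4: 0.2412924×0.23194819 + 0.43886567×0.49932362 + 0.26607147×0.26872819 = 0.346604
  M+6: 0.43886567×0.23194819 + 0.26607147×0.49932362 + 0.05377046×0.26872819 = 0.249100
  M+8: 0.26607147×0.23194819 + 0.05377046×0.49932362 = 0.088564
  M+10: 0.05377046×0.23194819 = 0.012472
Scale to base peak (0.346604) = 100: 18.7 : 68.8 : 100.0 : 71.9 : 25.6 : 3.6

18.7 : 68.8 : 100.0 : 71.9 : 25.6 : 3.6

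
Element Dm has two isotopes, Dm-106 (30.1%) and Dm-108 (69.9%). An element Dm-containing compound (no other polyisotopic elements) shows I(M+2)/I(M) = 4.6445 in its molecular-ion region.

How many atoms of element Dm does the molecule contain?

2

For n independent Dm atoms, I(M+2)/I(M) = n · (abundance Dm-108) / (abundance Dm-106) = n · 0.699/0.301.
n = 4.6445 × 0.301/0.699 = 2.00 ≈ 2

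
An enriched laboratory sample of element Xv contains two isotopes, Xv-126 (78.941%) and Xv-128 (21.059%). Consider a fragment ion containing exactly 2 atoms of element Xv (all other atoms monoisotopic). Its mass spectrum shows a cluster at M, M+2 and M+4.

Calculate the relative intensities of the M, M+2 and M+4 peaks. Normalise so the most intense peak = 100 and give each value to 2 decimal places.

Expanding (0.78941 + 0.21059)^2:
P(M) = 0.78941^2 = 0.623168
P(M+2) = 2 × 0.78941^1 × 0.21059^1 = 0.332484
P(M+4) = 0.21059^2 = 0.044348
The M peak is largest (0.623168); scaling to 100 gives 100.00 : 53.35 : 7.12.

100.00 : 53.35 : 7.12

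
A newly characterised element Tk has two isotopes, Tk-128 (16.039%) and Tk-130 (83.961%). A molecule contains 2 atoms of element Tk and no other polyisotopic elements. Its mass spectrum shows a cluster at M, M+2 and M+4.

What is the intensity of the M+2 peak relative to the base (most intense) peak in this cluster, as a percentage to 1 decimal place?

Term probabilities: M 0.0257, M+2 0.2693, M+4 0.7049. Base peak = M+4.
P(M+4) = C(2,2) × 0.16039^0 × 0.83961^2 = 1 × 1.0000 × 0.70494495 = 0.704945 (base)
P(M+2) = C(2,1) × 0.16039^1 × 0.83961^1 = 2 × 0.16039 × 0.83961 = 0.269330
Relative intensity = 0.269330 / 0.704945 × 100 = 38.2

38.2%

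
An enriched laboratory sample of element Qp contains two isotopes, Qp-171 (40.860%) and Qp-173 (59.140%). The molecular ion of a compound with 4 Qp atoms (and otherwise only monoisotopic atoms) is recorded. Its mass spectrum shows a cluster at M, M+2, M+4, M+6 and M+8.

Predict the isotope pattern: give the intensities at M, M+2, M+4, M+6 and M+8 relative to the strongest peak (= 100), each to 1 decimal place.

Each Qp atom is independently Qp-171 (p = 0.40860) or Qp-173 (q = 0.59140); the cluster is the binomial expansion (p + q)^4.
P(M) = 0.40860^4 = 0.027874
P(M+2) = 4 × 0.40860^3 × 0.59140^1 = 0.161375
P(M+4) = 6 × 0.40860^2 × 0.59140^2 = 0.350357
P(M+6) = 4 × 0.40860^1 × 0.59140^3 = 0.338067
P(M+8) = 0.59140^4 = 0.122328
The M+4 peak is largest (0.350357); scaling to 100 gives 8.0 : 46.1 : 100.0 : 96.5 : 34.9.

8.0 : 46.1 : 100.0 : 96.5 : 34.9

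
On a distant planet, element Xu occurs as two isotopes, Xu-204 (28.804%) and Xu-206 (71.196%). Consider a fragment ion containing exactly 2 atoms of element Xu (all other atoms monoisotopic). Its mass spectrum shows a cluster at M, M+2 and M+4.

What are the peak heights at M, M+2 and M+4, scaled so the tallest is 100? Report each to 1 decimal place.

Each Xu atom is independently Xu-204 (p = 0.28804) or Xu-206 (q = 0.71196); the cluster is the binomial expansion (p + q)^2.
P(M) = 0.28804^2 = 0.082967
P(M+2) = 2 × 0.28804^1 × 0.71196^1 = 0.410146
P(M+4) = 0.71196^2 = 0.506887
The M+4 peak is largest (0.506887); scaling to 100 gives 16.4 : 80.9 : 100.0.

16.4 : 80.9 : 100.0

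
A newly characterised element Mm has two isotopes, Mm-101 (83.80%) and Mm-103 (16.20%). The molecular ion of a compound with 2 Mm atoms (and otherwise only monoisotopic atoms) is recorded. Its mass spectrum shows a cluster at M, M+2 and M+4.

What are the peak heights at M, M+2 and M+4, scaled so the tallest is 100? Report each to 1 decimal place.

Expanding (0.8380 + 0.1620)^2:
P(M) = 0.8380^2 = 0.702244
P(M+2) = 2 × 0.8380^1 × 0.1620^1 = 0.271512
P(M+4) = 0.1620^2 = 0.026244
The M peak is largest (0.702244); scaling to 100 gives 100.0 : 38.7 : 3.7.

100.0 : 38.7 : 3.7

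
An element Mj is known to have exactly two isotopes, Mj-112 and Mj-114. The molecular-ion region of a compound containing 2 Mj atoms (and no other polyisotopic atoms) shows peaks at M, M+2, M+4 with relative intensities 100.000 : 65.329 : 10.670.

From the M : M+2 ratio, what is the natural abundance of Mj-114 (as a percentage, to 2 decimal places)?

Write p for the Mj-112 fraction. I(M+2)/I(M) = [C(2,1)·p^1·(1−p)] / p^2 = 2·(1−p)/p = 65.329/100.000 = 0.6533
(1−p)/p = 0.6533/2 = 0.3266  ⇒  p = 1/(1 + 0.3266) = 0.7538
Mj-112: 75.38%, Mj-114: 24.62%.

24.62%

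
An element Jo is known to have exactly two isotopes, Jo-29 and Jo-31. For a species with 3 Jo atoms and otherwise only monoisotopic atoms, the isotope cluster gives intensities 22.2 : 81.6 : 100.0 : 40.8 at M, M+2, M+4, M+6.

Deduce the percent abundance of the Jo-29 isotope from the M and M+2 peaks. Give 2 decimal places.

Let p = fractional abundance of Jo-29. I(M+2)/I(M) = [C(3,1)·p^2·(1−p)] / p^3 = 3·(1−p)/p = 81.6/22.2 = 3.6757
(1−p)/p = 3.6757/3 = 1.2252  ⇒  p = 1/(1 + 1.2252) = 0.4494
Jo-29: 44.94%, Jo-31: 55.06%.

44.94%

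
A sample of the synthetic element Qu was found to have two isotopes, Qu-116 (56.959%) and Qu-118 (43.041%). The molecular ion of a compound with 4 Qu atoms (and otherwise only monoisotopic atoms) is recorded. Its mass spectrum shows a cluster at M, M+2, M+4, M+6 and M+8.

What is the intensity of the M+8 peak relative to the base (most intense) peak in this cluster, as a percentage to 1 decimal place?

Binomial terms of (0.56959 + 0.43041)^4: M 0.1053, M+2 0.3181, M+4 0.3606, M+6 0.1817, M+8 0.0343 → M+4 is the base peak.
P(M+4) = C(4,2) × 0.56959^2 × 0.43041^2 = 6 × 0.32443277 × 0.18525277 = 0.360612 (base)
P(M+8) = C(4,4) × 0.56959^0 × 0.43041^4 = 1 × 1.0000 × 0.03431859 = 0.034319
Relative intensity = 0.034319 / 0.360612 × 100 = 9.5

9.5%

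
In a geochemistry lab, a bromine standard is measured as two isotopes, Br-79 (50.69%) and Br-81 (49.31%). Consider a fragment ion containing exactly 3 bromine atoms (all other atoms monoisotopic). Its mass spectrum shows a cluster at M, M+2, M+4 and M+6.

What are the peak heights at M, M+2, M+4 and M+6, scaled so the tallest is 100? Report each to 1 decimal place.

Each Br atom is independently Br-79 (p = 0.5069) or Br-81 (q = 0.4931); the cluster is the binomial expansion (p + q)^3.
P(M) = 0.5069^3 = 0.130247
P(M+2) = 3 × 0.5069^2 × 0.4931^1 = 0.380103
P(M+4) = 3 × 0.5069^1 × 0.4931^2 = 0.369755
P(M+6) = 0.4931^3 = 0.119896
The M+2 peak is largest (0.380103); scaling to 100 gives 34.3 : 100.0 : 97.3 : 31.5.

34.3 : 100.0 : 97.3 : 31.5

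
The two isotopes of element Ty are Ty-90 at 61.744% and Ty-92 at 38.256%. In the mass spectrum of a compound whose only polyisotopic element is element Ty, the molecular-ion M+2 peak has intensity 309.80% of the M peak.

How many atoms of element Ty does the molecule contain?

With n Ty atoms, P(M+2)/P(M) = C(n,1)·p^(n−1)q / p^n = n·q/p = n · 0.38256/0.61744.
n = 3.0980 × 0.61744/0.38256 = 5.00 ≈ 5

5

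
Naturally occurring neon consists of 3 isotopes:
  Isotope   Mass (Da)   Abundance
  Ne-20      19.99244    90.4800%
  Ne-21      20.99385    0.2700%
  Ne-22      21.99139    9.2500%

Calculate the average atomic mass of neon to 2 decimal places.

20.18 Da

Ar = Σ fᵢ·mᵢ = 0.904800 × 19.99244 + 0.002700 × 20.99385 + 0.092500 × 21.99139
= 18.089160 + 0.056683 + 2.034204 = 20.180047 Da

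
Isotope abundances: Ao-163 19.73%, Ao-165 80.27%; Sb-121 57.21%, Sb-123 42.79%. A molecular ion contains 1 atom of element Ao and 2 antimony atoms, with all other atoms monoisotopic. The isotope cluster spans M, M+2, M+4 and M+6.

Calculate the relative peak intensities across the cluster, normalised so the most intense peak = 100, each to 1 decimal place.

Element Ao pattern (n=1): 0.1973 : 0.8027
Antimony pattern (n=2): 0.32729841 : 0.48960318 : 0.18309841
Convolve the two distributions (both contribute in 2-u steps):
  M: 0.1973×0.32729841 = 0.064576
  M+2: 0.1973×0.48960318 + 0.8027×0.32729841 = 0.359321
  M+4: 0.1973×0.18309841 + 0.8027×0.48960318 = 0.429130
  M+6: 0.8027×0.18309841 = 0.146973
Scale to base peak (0.429130) = 100: 15.0 : 83.7 : 100.0 : 34.2

15.0 : 83.7 : 100.0 : 34.2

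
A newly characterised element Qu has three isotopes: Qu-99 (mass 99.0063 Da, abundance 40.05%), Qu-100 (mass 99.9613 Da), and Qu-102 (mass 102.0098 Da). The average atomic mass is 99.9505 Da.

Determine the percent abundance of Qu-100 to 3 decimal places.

Let x and y be the fractions of Qu-100 and Qu-102. Then x + y = 1 − 0.4005 = 0.5995 and 99.9613x + 102.0098y = 99.9505 − 0.4005×99.0063 = 60.29847685.
Substituting: 99.9613x + 102.0098(0.5995 − x) = 60.29847685
(99.9613 − 102.0098)x = -0.85639825  ⇒  x = 0.41806, y = 0.18144
Qu-100: 41.806%, Qu-102: 18.144%.

41.806%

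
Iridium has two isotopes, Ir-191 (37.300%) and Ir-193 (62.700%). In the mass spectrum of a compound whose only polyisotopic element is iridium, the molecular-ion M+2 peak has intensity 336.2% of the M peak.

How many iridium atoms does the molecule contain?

The M+2/M ratio from n Ir atoms is n · q/p = n · 0.62700/0.37300.
n = 3.362 × 0.37300/0.62700 = 2.00 ≈ 2

2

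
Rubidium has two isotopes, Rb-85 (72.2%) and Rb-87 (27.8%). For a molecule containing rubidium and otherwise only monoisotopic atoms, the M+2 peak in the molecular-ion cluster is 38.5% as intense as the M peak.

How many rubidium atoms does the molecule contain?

1

For n independent Rb atoms, I(M+2)/I(M) = n · (abundance Rb-87) / (abundance Rb-85) = n · 0.278/0.722.
n = 0.385 × 0.722/0.278 = 1.00 ≈ 1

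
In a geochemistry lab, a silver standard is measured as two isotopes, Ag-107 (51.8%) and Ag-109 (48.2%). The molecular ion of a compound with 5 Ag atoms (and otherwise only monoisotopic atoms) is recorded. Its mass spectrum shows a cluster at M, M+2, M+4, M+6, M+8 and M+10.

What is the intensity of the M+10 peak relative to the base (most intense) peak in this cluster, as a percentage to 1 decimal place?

(0.518 + 0.482)^5 gives M 0.0373, M+2 0.1735, M+4 0.3229, M+6 0.3005, M+8 0.1398, M+10 0.0260; the largest is M+4.
P(M+4) = C(5,2) × 0.518^3 × 0.482^2 = 10 × 0.13899183 × 0.232324 = 0.322911 (base)
P(M+10) = C(5,5) × 0.518^0 × 0.482^5 = 1 × 1.0000 × 0.02601568 = 0.026016
Relative intensity = 0.026016 / 0.322911 × 100 = 8.1

8.1%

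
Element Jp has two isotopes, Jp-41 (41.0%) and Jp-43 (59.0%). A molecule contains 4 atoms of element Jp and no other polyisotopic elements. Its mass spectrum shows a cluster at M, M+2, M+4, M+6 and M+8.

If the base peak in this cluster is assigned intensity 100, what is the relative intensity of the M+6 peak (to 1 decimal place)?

Term probabilities: M 0.0283, M+2 0.1627, M+4 0.3511, M+6 0.3368, M+8 0.1212. Base peak = M+4.
P(M+4) = C(4,2) × 0.410^2 × 0.590^2 = 6 × 0.1681 × 0.3481 = 0.351094 (base)
P(M+6) = C(4,3) × 0.410^1 × 0.590^3 = 4 × 0.4100 × 0.205379 = 0.336822
Relative intensity = 0.336822 / 0.351094 × 100 = 95.9

95.9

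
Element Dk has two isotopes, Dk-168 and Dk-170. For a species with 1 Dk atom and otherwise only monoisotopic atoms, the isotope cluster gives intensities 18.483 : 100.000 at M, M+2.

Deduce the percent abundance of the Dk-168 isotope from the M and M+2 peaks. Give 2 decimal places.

Write p for the Dk-168 fraction. I(M+2)/I(M) = [C(1,1)·p^0·(1−p)] / p^1 = 1·(1−p)/p = 100.000/18.483 = 5.4104
(1−p)/p = 5.4104/1 = 5.4104  ⇒  p = 1/(1 + 5.4104) = 0.1560
Dk-168: 15.60%, Dk-170: 84.40%.

15.60%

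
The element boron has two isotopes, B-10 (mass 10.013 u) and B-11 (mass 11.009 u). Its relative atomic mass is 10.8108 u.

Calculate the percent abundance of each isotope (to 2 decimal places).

B-10: 19.90%, B-11: 80.10%

Let x be the fractional abundance of B-10; then B-11 has abundance 1 − x.
10.013·x + 11.009·(1 − x) = 10.8108
(10.013 − 11.009)·x = 10.8108 − 11.009
x = -0.1982 / -0.996 = 0.19900 → 19.90% B-10, 80.10% B-11.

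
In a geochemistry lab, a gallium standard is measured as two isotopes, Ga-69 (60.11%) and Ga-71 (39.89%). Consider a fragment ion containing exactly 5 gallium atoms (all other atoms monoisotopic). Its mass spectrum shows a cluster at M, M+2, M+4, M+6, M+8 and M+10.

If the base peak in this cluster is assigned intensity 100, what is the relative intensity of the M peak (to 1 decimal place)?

22.7

Term probabilities: M 0.0785, M+2 0.2604, M+4 0.3456, M+6 0.2293, M+8 0.0761, M+10 0.0101. Base peak = M+4.
P(M+4) = C(5,2) × 0.6011^3 × 0.3989^2 = 10 × 0.21719018 × 0.15912121 = 0.345596 (base)
P(M) = C(5,0) × 0.6011^5 × 0.3989^0 = 1 × 0.07847542 × 1.0000 = 0.078475
Relative intensity = 0.078475 / 0.345596 × 100 = 22.7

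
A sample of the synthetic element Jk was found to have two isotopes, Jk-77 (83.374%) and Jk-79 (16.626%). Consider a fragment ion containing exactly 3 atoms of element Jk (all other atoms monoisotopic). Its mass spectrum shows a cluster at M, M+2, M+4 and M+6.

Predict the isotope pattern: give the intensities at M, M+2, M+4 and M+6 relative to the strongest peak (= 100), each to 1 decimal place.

Expanding (0.83374 + 0.16626)^3:
P(M) = 0.83374^3 = 0.579551
P(M+2) = 3 × 0.83374^2 × 0.16626^1 = 0.346713
P(M+4) = 3 × 0.83374^1 × 0.16626^2 = 0.069140
P(M+6) = 0.16626^3 = 0.004596
The M peak is largest (0.579551); scaling to 100 gives 100.0 : 59.8 : 11.9 : 0.8.

100.0 : 59.8 : 11.9 : 0.8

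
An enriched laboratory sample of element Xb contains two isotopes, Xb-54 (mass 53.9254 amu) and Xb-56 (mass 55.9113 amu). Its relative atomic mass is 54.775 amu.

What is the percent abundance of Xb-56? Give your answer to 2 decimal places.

With x = fraction of Xb-54 (so Xb-56 is 1 − x):
53.9254·x + 55.9113·(1 − x) = 54.775
(53.9254 − 55.9113)·x = 54.775 − 55.9113
x = -1.1363 / -1.9859 = 0.57218 → 57.22% Xb-54, 42.78% Xb-56.

42.78%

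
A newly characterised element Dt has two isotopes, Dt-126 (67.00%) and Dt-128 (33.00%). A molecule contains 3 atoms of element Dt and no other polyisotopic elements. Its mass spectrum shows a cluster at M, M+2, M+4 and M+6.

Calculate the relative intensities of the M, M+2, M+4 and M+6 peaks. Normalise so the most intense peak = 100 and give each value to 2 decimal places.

67.68 : 100.00 : 49.25 : 8.09

Each Dt atom is independently Dt-126 (p = 0.6700) or Dt-128 (q = 0.3300); the cluster is the binomial expansion (p + q)^3.
P(M) = 0.6700^3 = 0.300763
P(M+2) = 3 × 0.6700^2 × 0.3300^1 = 0.444411
P(M+4) = 3 × 0.6700^1 × 0.3300^2 = 0.218889
P(M+6) = 0.3300^3 = 0.035937
The M+2 peak is largest (0.444411); scaling to 100 gives 67.68 : 100.00 : 49.25 : 8.09.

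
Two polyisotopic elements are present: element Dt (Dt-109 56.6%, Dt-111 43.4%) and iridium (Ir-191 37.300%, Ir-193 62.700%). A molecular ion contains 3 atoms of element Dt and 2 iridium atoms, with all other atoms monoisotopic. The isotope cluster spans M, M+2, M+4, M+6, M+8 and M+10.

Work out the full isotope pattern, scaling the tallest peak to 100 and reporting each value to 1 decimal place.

7.8 : 44.0 : 95.7 : 100.0 : 50.5 : 9.9

Element Dt pattern (n=3): 0.1813215 : 0.41710351 : 0.31982849 : 0.0817465
Iridium pattern (n=2): 0.139129 : 0.467742 : 0.393129
Convolve the two distributions (both contribute in 2-u steps):
  M: 0.1813215×0.139129 = 0.025227
  M+2: 0.1813215×0.467742 + 0.41710351×0.139129 = 0.142843
  M+4: 0.1813215×0.393129 + 0.41710351×0.467742 + 0.31982849×0.139129 = 0.310877
  M+6: 0.41710351×0.393129 + 0.31982849×0.467742 + 0.0817465×0.139129 = 0.324946
  M+8: 0.31982849×0.393129 + 0.0817465×0.467742 = 0.163970
  M+10: 0.0817465×0.393129 = 0.032137
Scale to base peak (0.324946) = 100: 7.8 : 44.0 : 95.7 : 100.0 : 50.5 : 9.9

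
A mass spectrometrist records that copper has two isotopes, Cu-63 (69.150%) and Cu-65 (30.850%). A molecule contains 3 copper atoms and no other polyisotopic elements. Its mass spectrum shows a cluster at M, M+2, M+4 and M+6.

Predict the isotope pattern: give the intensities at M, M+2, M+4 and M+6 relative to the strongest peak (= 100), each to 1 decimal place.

74.7 : 100.0 : 44.6 : 6.6

The 3 Cu atoms are independent, so intensities follow the terms of (0.69150 + 0.30850)^3.
P(M) = 0.69150^3 = 0.330656
P(M+2) = 3 × 0.69150^2 × 0.30850^1 = 0.442548
P(M+4) = 3 × 0.69150^1 × 0.30850^2 = 0.197435
P(M+6) = 0.30850^3 = 0.029361
The M+2 peak is largest (0.442548); scaling to 100 gives 74.7 : 100.0 : 44.6 : 6.6.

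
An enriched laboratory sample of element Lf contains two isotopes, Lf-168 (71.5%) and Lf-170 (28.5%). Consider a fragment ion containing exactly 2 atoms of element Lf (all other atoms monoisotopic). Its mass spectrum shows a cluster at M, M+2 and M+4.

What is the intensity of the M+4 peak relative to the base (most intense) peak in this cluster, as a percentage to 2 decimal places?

15.89%

(0.715 + 0.285)^2 gives M 0.5112, M+2 0.4076, M+4 0.0812; the largest is M.
P(M) = C(2,0) × 0.715^2 × 0.285^0 = 1 × 0.511225 × 1.0000 = 0.511225 (base)
P(M+4) = C(2,2) × 0.715^0 × 0.285^2 = 1 × 1.0000 × 0.081225 = 0.081225
Relative intensity = 0.081225 / 0.511225 × 100 = 15.89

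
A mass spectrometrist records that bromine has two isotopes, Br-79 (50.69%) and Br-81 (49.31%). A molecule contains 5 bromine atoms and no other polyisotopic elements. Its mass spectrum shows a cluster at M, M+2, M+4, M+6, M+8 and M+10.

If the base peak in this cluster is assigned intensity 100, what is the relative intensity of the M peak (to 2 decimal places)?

Term probabilities: M 0.0335, M+2 0.1628, M+4 0.3167, M+6 0.3081, M+8 0.1498, M+10 0.0292. Base peak = M+4.
P(M+4) = C(5,2) × 0.5069^3 × 0.4931^2 = 10 × 0.13024674 × 0.24314761 = 0.316692 (base)
P(M) = C(5,0) × 0.5069^5 × 0.4931^0 = 1 × 0.03346659 × 1.0000 = 0.033467
Relative intensity = 0.033467 / 0.316692 × 100 = 10.57

10.57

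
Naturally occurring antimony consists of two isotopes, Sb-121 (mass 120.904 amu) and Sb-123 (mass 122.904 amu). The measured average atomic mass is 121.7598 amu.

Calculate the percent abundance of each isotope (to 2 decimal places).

With x = fraction of Sb-121 (so Sb-123 is 1 − x):
120.904·x + 122.904·(1 − x) = 121.7598
(120.904 − 122.904)·x = 121.7598 − 122.904
x = -1.1442 / -2.000 = 0.57210 → 57.21% Sb-121, 42.79% Sb-123.

Sb-121: 57.21%, Sb-123: 42.79%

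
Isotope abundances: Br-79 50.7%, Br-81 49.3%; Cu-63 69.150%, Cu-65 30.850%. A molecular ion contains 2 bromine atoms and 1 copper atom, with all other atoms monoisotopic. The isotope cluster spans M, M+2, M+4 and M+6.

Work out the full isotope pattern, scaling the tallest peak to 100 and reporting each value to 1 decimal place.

41.8 : 100.0 : 75.8 : 17.6

Bromine pattern (n=2): 0.257049 : 0.499902 : 0.243049
Copper pattern (n=1): 0.6915 : 0.3085
Convolve the two distributions (both contribute in 2-u steps):
  M: 0.257049×0.6915 = 0.177749
  M+2: 0.257049×0.3085 + 0.499902×0.6915 = 0.424982
  M+4: 0.499902×0.3085 + 0.243049×0.6915 = 0.322288
  M+6: 0.243049×0.3085 = 0.074981
Scale to base peak (0.424982) = 100: 41.8 : 100.0 : 75.8 : 17.6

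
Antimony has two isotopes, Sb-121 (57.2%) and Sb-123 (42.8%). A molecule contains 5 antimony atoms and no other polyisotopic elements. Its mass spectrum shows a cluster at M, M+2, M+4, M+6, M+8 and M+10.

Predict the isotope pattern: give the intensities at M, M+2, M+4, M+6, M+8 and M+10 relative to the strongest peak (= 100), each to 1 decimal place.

The 5 Sb atoms are independent, so intensities follow the terms of (0.572 + 0.428)^5.
P(M) = 0.572^5 = 0.061232
P(M+2) = 5 × 0.572^4 × 0.428^1 = 0.229086
P(M+4) = 10 × 0.572^3 × 0.428^2 = 0.342827
P(M+6) = 10 × 0.572^2 × 0.428^3 = 0.256521
P(M+8) = 5 × 0.572^1 × 0.428^4 = 0.095971
P(M+10) = 0.428^5 = 0.014362
The M+4 peak is largest (0.342827); scaling to 100 gives 17.9 : 66.8 : 100.0 : 74.8 : 28.0 : 4.2.

17.9 : 66.8 : 100.0 : 74.8 : 28.0 : 4.2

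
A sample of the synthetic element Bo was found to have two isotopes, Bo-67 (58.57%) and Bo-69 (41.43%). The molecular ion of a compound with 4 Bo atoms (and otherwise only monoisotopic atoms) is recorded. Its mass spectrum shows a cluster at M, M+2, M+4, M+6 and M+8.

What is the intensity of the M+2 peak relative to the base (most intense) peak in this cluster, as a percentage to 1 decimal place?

Term probabilities: M 0.1177, M+2 0.3330, M+4 0.3533, M+6 0.1666, M+8 0.0295. Base peak = M+4.
P(M+4) = C(4,2) × 0.5857^2 × 0.4143^2 = 6 × 0.34304449 × 0.17164449 = 0.353290 (base)
P(M+2) = C(4,1) × 0.5857^3 × 0.4143^1 = 4 × 0.20092116 × 0.4143 = 0.332967
Relative intensity = 0.332967 / 0.353290 × 100 = 94.2

94.2%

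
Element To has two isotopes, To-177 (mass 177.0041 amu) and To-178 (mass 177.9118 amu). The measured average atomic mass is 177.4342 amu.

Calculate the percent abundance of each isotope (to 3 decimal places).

To-177: 52.617%, To-178: 47.383%

Writing the weighted mean with unknown fraction x of To-177:
177.0041·x + 177.9118·(1 − x) = 177.4342
(177.0041 − 177.9118)·x = 177.4342 − 177.9118
x = -0.4776 / -0.9077 = 0.52617 → 52.617% To-177, 47.383% To-178.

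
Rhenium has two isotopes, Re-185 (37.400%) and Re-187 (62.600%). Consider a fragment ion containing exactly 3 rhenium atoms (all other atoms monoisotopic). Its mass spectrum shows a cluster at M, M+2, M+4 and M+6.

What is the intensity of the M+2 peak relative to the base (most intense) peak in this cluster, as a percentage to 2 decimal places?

(0.37400 + 0.62600)^3 gives M 0.0523, M+2 0.2627, M+4 0.4397, M+6 0.2453; the largest is M+4.
P(M+4) = C(3,2) × 0.37400^1 × 0.62600^2 = 3 × 0.3740 × 0.391876 = 0.439685 (base)
P(M+2) = C(3,1) × 0.37400^2 × 0.62600^1 = 3 × 0.139876 × 0.6260 = 0.262687
Relative intensity = 0.262687 / 0.439685 × 100 = 59.74

59.74%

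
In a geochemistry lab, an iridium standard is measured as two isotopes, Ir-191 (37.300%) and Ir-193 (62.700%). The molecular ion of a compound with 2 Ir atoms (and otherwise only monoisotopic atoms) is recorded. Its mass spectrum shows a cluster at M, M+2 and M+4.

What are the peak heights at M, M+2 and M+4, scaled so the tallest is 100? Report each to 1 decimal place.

29.7 : 100.0 : 84.0

Expanding (0.37300 + 0.62700)^2:
P(M) = 0.37300^2 = 0.139129
P(M+2) = 2 × 0.37300^1 × 0.62700^1 = 0.467742
P(M+4) = 0.62700^2 = 0.393129
The M+2 peak is largest (0.467742); scaling to 100 gives 29.7 : 100.0 : 84.0.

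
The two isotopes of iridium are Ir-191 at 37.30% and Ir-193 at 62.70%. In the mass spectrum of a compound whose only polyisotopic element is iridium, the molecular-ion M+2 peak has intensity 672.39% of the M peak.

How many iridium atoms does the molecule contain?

4

With n Ir atoms, P(M+2)/P(M) = C(n,1)·p^(n−1)q / p^n = n·q/p = n · 0.6270/0.3730.
n = 6.7239 × 0.3730/0.6270 = 4.00 ≈ 4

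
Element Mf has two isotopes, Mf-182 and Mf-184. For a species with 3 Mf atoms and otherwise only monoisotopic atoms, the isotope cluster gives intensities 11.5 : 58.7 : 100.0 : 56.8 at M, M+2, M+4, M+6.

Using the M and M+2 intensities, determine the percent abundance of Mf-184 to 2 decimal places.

62.98%

If p is the fraction of Mf that is Mf-182, then I(M+2)/I(M) = [C(3,1)·p^2·(1−p)] / p^3 = 3·(1−p)/p = 58.7/11.5 = 5.1043
(1−p)/p = 5.1043/3 = 1.7014  ⇒  p = 1/(1 + 1.7014) = 0.3702
Mf-182: 37.02%, Mf-184: 62.98%.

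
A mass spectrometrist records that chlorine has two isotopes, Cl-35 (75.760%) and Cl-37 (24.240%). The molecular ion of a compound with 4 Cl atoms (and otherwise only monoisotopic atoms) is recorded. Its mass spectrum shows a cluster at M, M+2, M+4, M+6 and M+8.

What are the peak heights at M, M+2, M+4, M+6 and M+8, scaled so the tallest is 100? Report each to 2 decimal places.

78.14 : 100.00 : 47.99 : 10.24 : 0.82

Each Cl atom is independently Cl-35 (p = 0.75760) or Cl-37 (q = 0.24240); the cluster is the binomial expansion (p + q)^4.
P(M) = 0.75760^4 = 0.329428
P(M+2) = 4 × 0.75760^3 × 0.24240^1 = 0.421612
P(M+4) = 6 × 0.75760^2 × 0.24240^2 = 0.202347
P(M+6) = 4 × 0.75760^1 × 0.24240^3 = 0.043162
P(M+8) = 0.24240^4 = 0.003452
The M+2 peak is largest (0.421612); scaling to 100 gives 78.14 : 100.00 : 47.99 : 10.24 : 0.82.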